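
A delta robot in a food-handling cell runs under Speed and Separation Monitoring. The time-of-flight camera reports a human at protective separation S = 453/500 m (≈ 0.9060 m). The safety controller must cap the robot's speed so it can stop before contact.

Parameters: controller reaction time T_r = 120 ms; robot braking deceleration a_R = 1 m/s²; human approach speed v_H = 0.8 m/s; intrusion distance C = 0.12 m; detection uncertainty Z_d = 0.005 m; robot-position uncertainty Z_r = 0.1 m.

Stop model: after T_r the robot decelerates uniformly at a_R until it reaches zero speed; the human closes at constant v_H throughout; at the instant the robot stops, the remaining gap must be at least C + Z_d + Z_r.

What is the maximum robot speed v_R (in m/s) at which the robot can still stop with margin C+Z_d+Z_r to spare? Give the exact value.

v_R_max = 1/2 m/s = 0.5000 m/s

at the boundary: (1/2)·v² + (23/25)·v + (-117/200) = 0
  disc = (23/25)² − 4·(1/2)·(-117/200) = 5041/2500 ; √disc = 71/50
  v_R = (−(23/25) + 71/50) / (2·(1/2)) = 1/2 m/s
check:
T_s = v_R/a_R = (1/2)/1 = 0.5000 s
reaction-phase robot travel = 0.5000·0.1200 = 0.0600 m
robot covers 0.5000·0.5000 − ½·1.0000·0.5000² = 0.1250 m while stopping
human over T_r+T_s: 0.8000·(0.1200+0.5000) = 0.4960 m
margins: 0.1200+0.0050+0.1000 = 0.2250 m
sum ≈ 0.0600+0.1250+0.4960+0.2250 ≈ 0.9060 m = S ✓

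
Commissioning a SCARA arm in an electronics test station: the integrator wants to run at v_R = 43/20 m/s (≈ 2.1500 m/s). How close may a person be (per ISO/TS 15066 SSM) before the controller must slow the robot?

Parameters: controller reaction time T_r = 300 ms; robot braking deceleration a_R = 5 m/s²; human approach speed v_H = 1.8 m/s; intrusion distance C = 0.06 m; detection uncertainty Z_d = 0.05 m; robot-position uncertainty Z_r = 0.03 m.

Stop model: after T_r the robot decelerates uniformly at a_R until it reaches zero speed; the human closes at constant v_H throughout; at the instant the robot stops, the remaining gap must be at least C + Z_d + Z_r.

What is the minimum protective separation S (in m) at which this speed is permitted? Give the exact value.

stop time T_s = (43/20)/5 = 0.4300 s
robot in T_r: 2.1500·0.3000 = 0.6450 m
robot covers 2.1500·0.4300 − ½·5.0000·0.4300² = 0.4622 m while stopping
human over T_r+T_s: 1.8000·(0.3000+0.4300) = 1.3140 m
margins: 0.0600+0.0500+0.0300 = 0.1400 m
S_min ≈ 0.6450+0.4622+1.3140+0.1400  ⇒  S_min = 2049/800 m

S_min = 2049/800 m = 2.5612 m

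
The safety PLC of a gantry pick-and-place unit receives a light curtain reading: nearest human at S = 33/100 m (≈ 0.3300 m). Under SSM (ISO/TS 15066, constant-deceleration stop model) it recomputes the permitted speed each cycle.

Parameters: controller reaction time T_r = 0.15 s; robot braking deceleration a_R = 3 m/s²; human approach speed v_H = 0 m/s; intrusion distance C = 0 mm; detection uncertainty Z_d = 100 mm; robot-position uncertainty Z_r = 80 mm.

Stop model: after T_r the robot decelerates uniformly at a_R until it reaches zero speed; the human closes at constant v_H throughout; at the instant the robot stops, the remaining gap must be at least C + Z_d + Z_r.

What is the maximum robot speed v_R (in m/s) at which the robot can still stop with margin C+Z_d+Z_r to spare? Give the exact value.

collect terms ⇒ (1/6)·v_R² + (3/20)·v_R + (-3/20) = 0
  disc = (3/20)² − 4·(1/6)·(-3/20) = 49/400 ; √disc = 7/20
  v_R = (−(3/20) + 7/20) / (2·(1/6)) = 3/5 m/s
check:
braking lasts T_s = (3/5)/3 = 0.2000 s
robot covers v_R·T_r = 0.6000·0.1500 = 0.0900 m before braking
robot under decel: 0.6000²/(2·3.0000) = 0.0600 m
human over T_r+T_s: 0.0000·(0.1500+0.2000) = 0.0000 m
C+Z_d+Z_r = 0.0000+0.1000+0.0800 = 0.1800 m
sum ≈ 0.0900+0.0600+0.0000+0.1800 ≈ 0.3300 m = S ✓

v_R_max = 3/5 m/s = 0.6000 m/s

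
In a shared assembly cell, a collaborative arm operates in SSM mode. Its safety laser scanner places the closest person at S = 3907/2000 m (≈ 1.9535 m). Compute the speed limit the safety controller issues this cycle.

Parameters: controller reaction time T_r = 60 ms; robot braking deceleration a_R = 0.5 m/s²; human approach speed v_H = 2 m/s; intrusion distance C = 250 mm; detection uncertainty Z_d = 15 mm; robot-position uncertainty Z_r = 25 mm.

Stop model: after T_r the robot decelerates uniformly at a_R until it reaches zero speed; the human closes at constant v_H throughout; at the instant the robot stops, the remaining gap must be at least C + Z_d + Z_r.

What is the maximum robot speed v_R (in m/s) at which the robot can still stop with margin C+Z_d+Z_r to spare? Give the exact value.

at the boundary: (1)·v² + (203/50)·v + (-3087/2000) = 0
  disc = (203/50)² − 4·(1)·(-3087/2000) = 14161/625 ; √disc = 119/25
  v_R = (−(203/50) + 119/25) / (2·(1)) = 7/20 m/s
check:
T_s = v_R/a_R = (7/20)/(1/2) = 0.7000 s
robot in T_r: 0.3500·0.0600 = 0.0210 m
robot under decel: 0.3500²/(2·0.5000) = 0.1225 m
person approaches 2.0000·(0.0600+0.7000) = 1.5200 m
C+Z_d+Z_r = 0.2500+0.0150+0.0250 = 0.2900 m
sum ≈ 0.0210+0.1225+1.5200+0.2900 ≈ 1.9535 m = S ✓

v_R_max = 7/20 m/s = 0.3500 m/s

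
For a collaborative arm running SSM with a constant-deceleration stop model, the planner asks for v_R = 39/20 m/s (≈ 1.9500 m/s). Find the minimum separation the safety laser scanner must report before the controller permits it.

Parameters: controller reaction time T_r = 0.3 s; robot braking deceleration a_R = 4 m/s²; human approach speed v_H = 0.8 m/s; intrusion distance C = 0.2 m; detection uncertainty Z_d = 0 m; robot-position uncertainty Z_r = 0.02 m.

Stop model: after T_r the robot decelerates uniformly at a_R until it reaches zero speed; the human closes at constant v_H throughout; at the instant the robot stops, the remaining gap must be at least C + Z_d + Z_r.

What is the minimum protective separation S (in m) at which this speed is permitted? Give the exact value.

S_min = 6113/3200 m = 1.9103 m

stop time T_s = (39/20)/4 = 0.4875 s
reaction-phase robot travel = 1.9500·0.3000 = 0.5850 m
robot covers 1.9500·0.4875 − ½·4.0000·0.4875² = 0.4753 m while stopping
person approaches 0.8000·(0.3000+0.4875) = 0.6300 m
residual clearance needed = 0.2000+0.0000+0.0200 = 0.2200 m
S_min ≈ 0.5850+0.4753+0.6300+0.2200  ⇒  S_min = 6113/3200 m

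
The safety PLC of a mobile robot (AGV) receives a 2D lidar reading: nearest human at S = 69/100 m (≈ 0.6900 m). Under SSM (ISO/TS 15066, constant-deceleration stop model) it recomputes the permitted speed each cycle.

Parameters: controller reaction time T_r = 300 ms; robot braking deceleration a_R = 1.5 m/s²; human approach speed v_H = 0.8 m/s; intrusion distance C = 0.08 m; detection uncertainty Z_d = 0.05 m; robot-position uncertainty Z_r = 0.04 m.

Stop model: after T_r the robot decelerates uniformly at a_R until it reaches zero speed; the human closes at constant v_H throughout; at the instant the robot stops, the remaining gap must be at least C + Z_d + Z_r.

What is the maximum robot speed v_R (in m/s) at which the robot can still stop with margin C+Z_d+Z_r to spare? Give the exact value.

collect terms ⇒ (1/3)·v_R² + (5/6)·v_R + (-7/25) = 0
  disc = (5/6)² − 4·(1/3)·(-7/25) = 961/900 ; √disc = 31/30
  v_R = (−(5/6) + 31/30) / (2·(1/3)) = 3/10 m/s
check:
braking lasts T_s = (3/10)/(3/2) = 0.2000 s
robot in T_r: 0.3000·0.3000 = 0.0900 m
braking distance = 0.3000²/(2·1.5000) = 0.0300 m
person approaches 0.8000·(0.3000+0.2000) = 0.4000 m
residual clearance needed = 0.0800+0.0500+0.0400 = 0.1700 m
sum ≈ 0.0900+0.0300+0.4000+0.1700 ≈ 0.6900 m = S ✓

v_R_max = 3/10 m/s = 0.3000 m/s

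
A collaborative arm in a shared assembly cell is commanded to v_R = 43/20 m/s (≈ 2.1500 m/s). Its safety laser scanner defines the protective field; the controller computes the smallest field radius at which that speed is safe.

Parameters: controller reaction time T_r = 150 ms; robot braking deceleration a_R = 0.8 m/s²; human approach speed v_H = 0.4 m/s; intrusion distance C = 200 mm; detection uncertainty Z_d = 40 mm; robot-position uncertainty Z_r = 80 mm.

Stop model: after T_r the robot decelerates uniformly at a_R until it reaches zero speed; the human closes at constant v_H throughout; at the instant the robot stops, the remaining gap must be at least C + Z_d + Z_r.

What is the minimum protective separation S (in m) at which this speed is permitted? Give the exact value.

S_min = 14933/3200 m = 4.6666 m

T_s = v_R/a_R = (43/20)/(4/5) = 2.6875 s
reaction-phase robot travel = 2.1500·0.1500 = 0.3225 m
braking distance = 2.1500²/(2·0.8000) = 2.8891 m
human closes 0.4000·2.8375 = 1.1350 m
margins: 0.2000+0.0400+0.0800 = 0.3200 m
S_min ≈ 0.3225+2.8891+1.1350+0.3200  ⇒  S_min = 14933/3200 m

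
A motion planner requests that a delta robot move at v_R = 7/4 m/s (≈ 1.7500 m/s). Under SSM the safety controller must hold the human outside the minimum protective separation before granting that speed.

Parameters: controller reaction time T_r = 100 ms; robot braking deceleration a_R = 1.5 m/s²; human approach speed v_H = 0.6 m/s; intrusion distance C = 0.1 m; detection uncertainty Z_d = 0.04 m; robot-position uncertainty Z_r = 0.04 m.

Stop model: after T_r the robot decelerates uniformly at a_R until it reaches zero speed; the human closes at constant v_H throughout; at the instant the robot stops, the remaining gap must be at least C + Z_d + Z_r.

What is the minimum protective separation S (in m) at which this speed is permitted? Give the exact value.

S_min = 2563/1200 m = 2.1358 m

stop time T_s = (7/4)/(3/2) = 1.1667 s
robot covers v_R·T_r = 1.7500·0.1000 = 0.1750 m before braking
braking distance = 1.7500²/(2·1.5000) = 1.0208 m
person approaches 0.6000·(0.1000+1.1667) = 0.7600 m
residual clearance needed = 0.1000+0.0400+0.0400 = 0.1800 m
S_min ≈ 0.1750+1.0208+0.7600+0.1800  ⇒  S_min = 2563/1200 m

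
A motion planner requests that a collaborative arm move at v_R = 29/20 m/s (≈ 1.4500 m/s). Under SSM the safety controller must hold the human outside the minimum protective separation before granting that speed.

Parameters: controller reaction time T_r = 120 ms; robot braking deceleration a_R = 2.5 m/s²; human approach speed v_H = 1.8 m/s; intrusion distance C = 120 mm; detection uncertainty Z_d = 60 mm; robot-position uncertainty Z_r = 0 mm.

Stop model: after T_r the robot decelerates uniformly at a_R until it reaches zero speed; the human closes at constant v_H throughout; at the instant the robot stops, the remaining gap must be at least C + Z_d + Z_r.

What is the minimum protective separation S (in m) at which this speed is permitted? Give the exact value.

S_min = 4069/2000 m = 2.0345 m

braking lasts T_s = (29/20)/(5/2) = 0.5800 s
robot covers v_R·T_r = 1.4500·0.1200 = 0.1740 m before braking
braking distance = 1.4500²/(2·2.5000) = 0.4205 m
human over T_r+T_s: 1.8000·(0.1200+0.5800) = 1.2600 m
margins: 0.1200+0.0600+0.0000 = 0.1800 m
S_min ≈ 0.1740+0.4205+1.2600+0.1800  ⇒  S_min = 4069/2000 m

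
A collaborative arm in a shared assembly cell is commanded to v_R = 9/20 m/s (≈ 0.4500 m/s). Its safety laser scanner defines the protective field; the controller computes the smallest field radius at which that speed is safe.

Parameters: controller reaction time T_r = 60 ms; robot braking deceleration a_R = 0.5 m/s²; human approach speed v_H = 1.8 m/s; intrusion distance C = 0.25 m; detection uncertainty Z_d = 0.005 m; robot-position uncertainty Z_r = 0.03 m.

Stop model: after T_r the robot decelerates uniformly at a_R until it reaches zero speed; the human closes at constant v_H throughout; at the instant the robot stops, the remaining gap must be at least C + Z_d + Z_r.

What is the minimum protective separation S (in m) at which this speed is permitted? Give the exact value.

T_s = v_R/a_R = (9/20)/(1/2) = 0.9000 s
robot covers v_R·T_r = 0.4500·0.0600 = 0.0270 m before braking
robot under decel: 0.4500²/(2·0.5000) = 0.2025 m
human over T_r+T_s: 1.8000·(0.0600+0.9000) = 1.7280 m
residual clearance needed = 0.2500+0.0050+0.0300 = 0.2850 m
S_min ≈ 0.0270+0.2025+1.7280+0.2850  ⇒  S_min = 897/400 m

S_min = 897/400 m = 2.2425 m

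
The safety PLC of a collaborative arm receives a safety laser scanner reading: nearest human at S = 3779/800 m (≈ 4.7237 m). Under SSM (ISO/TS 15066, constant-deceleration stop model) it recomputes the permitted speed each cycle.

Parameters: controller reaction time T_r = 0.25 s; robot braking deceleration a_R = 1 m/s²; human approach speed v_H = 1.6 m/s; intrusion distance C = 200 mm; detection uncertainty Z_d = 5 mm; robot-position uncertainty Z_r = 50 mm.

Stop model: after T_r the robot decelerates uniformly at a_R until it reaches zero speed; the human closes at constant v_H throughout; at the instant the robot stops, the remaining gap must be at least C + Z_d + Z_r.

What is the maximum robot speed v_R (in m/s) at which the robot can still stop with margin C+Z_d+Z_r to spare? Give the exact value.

quadratic (1/2)·v² + (37/20)·v + (-651/160) = 0
  disc = (37/20)² − 4·(1/2)·(-651/160) = 289/25 ; √disc = 17/5
  v_R = (−(37/20) + 17/5) / (2·(1/2)) = 31/20 m/s
check:
braking lasts T_s = (31/20)/1 = 1.5500 s
robot covers v_R·T_r = 1.5500·0.2500 = 0.3875 m before braking
robot under decel: 1.5500²/(2·1.0000) = 1.2012 m
person approaches 1.6000·(0.2500+1.5500) = 2.8800 m
residual clearance needed = 0.2000+0.0050+0.0500 = 0.2550 m
sum ≈ 0.3875+1.2012+2.8800+0.2550 ≈ 4.7237 m = S ✓

v_R_max = 31/20 m/s = 1.5500 m/s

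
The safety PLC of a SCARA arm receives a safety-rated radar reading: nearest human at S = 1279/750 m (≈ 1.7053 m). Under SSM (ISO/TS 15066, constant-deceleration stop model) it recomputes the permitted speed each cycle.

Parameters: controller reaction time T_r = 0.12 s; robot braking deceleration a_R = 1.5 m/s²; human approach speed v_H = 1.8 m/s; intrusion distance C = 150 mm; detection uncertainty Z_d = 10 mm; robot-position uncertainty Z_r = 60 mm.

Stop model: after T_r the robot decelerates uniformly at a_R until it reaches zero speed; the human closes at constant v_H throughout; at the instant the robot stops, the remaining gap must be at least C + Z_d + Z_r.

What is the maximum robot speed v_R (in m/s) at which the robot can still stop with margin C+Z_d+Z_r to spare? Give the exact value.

v_R_max = 4/5 m/s = 0.8000 m/s

collect terms ⇒ (1/3)·v_R² + (33/25)·v_R + (-476/375) = 0
  disc = (33/25)² − 4·(1/3)·(-476/375) = 19321/5625 ; √disc = 139/75
  v_R = (−(33/25) + 139/75) / (2·(1/3)) = 4/5 m/s
check:
braking lasts T_s = (4/5)/(3/2) = 0.5333 s
robot in T_r: 0.8000·0.1200 = 0.0960 m
braking distance = 0.8000²/(2·1.5000) = 0.2133 m
human over T_r+T_s: 1.8000·(0.1200+0.5333) = 1.1760 m
margins: 0.1500+0.0100+0.0600 = 0.2200 m
sum ≈ 0.0960+0.2133+1.1760+0.2200 ≈ 1.7053 m = S ✓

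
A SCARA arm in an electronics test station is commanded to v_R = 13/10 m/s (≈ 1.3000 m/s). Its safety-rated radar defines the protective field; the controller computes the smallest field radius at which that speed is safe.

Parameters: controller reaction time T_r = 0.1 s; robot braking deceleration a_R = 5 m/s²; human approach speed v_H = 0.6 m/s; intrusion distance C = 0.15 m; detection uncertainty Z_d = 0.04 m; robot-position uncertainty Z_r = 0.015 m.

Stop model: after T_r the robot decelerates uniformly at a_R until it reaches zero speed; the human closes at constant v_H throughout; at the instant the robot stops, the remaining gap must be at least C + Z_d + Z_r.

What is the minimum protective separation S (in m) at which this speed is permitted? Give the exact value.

T_s = v_R/a_R = (13/10)/5 = 0.2600 s
reaction-phase robot travel = 1.3000·0.1000 = 0.1300 m
robot covers 1.3000·0.2600 − ½·5.0000·0.2600² = 0.1690 m while stopping
human closes 0.6000·0.3600 = 0.2160 m
residual clearance needed = 0.1500+0.0400+0.0150 = 0.2050 m
S_min ≈ 0.1300+0.1690+0.2160+0.2050  ⇒  S_min = 18/25 m

S_min = 18/25 m = 0.7200 m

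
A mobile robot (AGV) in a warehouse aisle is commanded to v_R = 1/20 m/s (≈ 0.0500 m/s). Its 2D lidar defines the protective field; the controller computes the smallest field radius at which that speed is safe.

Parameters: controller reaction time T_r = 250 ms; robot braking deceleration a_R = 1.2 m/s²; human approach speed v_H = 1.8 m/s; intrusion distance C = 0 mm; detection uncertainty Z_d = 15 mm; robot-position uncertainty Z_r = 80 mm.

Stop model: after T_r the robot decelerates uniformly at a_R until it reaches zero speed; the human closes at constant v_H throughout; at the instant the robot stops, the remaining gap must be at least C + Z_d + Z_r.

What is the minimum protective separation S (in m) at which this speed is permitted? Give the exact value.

S_min = 3041/4800 m = 0.6335 m

braking lasts T_s = (1/20)/(6/5) = 0.0417 s
reaction-phase robot travel = 0.0500·0.2500 = 0.0125 m
robot covers 0.0500·0.0417 − ½·1.2000·0.0417² = 0.0010 m while stopping
human over T_r+T_s: 1.8000·(0.2500+0.0417) = 0.5250 m
residual clearance needed = 0.0000+0.0150+0.0800 = 0.0950 m
S_min ≈ 0.0125+0.0010+0.5250+0.0950  ⇒  S_min = 3041/4800 m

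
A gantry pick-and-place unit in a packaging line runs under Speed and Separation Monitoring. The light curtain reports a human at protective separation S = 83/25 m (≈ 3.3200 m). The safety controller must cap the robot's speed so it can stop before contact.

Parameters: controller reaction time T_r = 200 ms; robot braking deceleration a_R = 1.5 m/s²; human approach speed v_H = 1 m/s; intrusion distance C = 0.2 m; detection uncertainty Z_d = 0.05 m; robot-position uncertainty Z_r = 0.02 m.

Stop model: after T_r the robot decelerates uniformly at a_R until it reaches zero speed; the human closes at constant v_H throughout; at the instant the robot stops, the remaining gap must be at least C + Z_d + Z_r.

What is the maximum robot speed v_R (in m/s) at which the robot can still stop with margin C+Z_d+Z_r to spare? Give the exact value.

v_R_max = 19/10 m/s = 1.9000 m/s

quadratic (1/3)·v² + (13/15)·v + (-57/20) = 0
  disc = (13/15)² − 4·(1/3)·(-57/20) = 1024/225 ; √disc = 32/15
  v_R = (−(13/15) + 32/15) / (2·(1/3)) = 19/10 m/s
check:
stop time T_s = (19/10)/(3/2) = 1.2667 s
robot covers v_R·T_r = 1.9000·0.2000 = 0.3800 m before braking
braking distance = 1.9000²/(2·1.5000) = 1.2033 m
human closes 1.0000·1.4667 = 1.4667 m
margins: 0.2000+0.0500+0.0200 = 0.2700 m
sum ≈ 0.3800+1.2033+1.4667+0.2700 ≈ 3.3200 m = S ✓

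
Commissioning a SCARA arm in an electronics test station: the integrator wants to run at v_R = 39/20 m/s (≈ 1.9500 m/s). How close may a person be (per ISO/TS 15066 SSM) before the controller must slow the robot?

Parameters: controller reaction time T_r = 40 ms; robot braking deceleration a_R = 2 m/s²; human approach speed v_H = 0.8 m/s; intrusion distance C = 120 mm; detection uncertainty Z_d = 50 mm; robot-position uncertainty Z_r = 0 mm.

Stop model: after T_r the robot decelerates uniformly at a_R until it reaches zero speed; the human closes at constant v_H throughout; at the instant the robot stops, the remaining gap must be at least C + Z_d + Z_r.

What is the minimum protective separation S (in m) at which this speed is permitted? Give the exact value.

S_min = 3217/1600 m = 2.0106 m

T_s = v_R/a_R = (39/20)/2 = 0.9750 s
robot in T_r: 1.9500·0.0400 = 0.0780 m
robot covers 1.9500·0.9750 − ½·2.0000·0.9750² = 0.9506 m while stopping
person approaches 0.8000·(0.0400+0.9750) = 0.8120 m
C+Z_d+Z_r = 0.1200+0.0500+0.0000 = 0.1700 m
S_min ≈ 0.0780+0.9506+0.8120+0.1700  ⇒  S_min = 3217/1600 m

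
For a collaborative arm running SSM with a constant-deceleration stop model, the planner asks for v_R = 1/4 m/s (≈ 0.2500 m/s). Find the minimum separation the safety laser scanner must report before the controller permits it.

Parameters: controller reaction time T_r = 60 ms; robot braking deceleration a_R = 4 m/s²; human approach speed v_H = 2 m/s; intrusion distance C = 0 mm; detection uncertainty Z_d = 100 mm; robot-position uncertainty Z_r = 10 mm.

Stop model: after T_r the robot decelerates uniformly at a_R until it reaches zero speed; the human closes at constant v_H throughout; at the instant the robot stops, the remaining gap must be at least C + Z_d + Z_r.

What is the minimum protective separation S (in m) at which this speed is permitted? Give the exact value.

T_s = v_R/a_R = (1/4)/4 = 0.0625 s
reaction-phase robot travel = 0.2500·0.0600 = 0.0150 m
robot under decel: 0.2500²/(2·4.0000) = 0.0078 m
human over T_r+T_s: 2.0000·(0.0600+0.0625) = 0.2450 m
C+Z_d+Z_r = 0.0000+0.1000+0.0100 = 0.1100 m
S_min ≈ 0.0150+0.0078+0.2450+0.1100  ⇒  S_min = 1209/3200 m

S_min = 1209/3200 m = 0.3778 m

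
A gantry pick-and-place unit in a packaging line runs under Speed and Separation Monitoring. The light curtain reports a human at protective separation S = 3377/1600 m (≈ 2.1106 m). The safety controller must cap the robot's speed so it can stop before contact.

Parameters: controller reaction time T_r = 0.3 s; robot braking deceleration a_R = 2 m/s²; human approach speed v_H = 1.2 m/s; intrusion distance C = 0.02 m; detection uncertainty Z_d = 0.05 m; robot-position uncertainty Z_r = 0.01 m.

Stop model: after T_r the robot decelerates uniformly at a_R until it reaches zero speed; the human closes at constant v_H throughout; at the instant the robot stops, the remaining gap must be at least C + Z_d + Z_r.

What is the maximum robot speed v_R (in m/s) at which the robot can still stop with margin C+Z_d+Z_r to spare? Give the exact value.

quadratic (1/4)·v² + (9/10)·v + (-2673/1600) = 0
  disc = (9/10)² − 4·(1/4)·(-2673/1600) = 3969/1600 ; √disc = 63/40
  v_R = (−(9/10) + 63/40) / (2·(1/4)) = 27/20 m/s
check:
T_s = v_R/a_R = (27/20)/2 = 0.6750 s
robot in T_r: 1.3500·0.3000 = 0.4050 m
robot covers 1.3500·0.6750 − ½·2.0000·0.6750² = 0.4556 m while stopping
human closes 1.2000·0.9750 = 1.1700 m
C+Z_d+Z_r = 0.0200+0.0500+0.0100 = 0.0800 m
sum ≈ 0.4050+0.4556+1.1700+0.0800 ≈ 2.1106 m = S ✓

v_R_max = 27/20 m/s = 1.3500 m/s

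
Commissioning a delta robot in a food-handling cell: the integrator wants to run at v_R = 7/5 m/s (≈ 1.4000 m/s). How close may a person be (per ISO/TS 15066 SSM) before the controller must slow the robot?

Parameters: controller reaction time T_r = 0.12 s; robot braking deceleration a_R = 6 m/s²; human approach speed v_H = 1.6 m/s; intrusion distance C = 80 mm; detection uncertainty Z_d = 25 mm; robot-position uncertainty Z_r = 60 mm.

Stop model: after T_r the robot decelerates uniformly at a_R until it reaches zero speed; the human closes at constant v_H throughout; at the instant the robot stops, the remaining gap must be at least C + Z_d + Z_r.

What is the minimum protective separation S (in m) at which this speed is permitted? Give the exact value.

S_min = 637/600 m = 1.0617 m

braking lasts T_s = (7/5)/6 = 0.2333 s
reaction-phase robot travel = 1.4000·0.1200 = 0.1680 m
robot under decel: 1.4000²/(2·6.0000) = 0.1633 m
person approaches 1.6000·(0.1200+0.2333) = 0.5653 m
C+Z_d+Z_r = 0.0800+0.0250+0.0600 = 0.1650 m
S_min ≈ 0.1680+0.1633+0.5653+0.1650  ⇒  S_min = 637/600 m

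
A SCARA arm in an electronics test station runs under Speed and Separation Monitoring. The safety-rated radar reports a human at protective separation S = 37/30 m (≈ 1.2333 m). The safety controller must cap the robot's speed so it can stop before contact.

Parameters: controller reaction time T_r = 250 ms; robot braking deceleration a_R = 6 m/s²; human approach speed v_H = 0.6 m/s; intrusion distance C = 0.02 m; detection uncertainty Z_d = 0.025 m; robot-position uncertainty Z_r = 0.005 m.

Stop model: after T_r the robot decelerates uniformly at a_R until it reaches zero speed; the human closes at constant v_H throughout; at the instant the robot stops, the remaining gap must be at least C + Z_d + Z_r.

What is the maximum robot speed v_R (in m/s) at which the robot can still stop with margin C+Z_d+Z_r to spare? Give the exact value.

at the boundary: (1/12)·v² + (7/20)·v + (-31/30) = 0
  disc = (7/20)² − 4·(1/12)·(-31/30) = 1681/3600 ; √disc = 41/60
  v_R = (−(7/20) + 41/60) / (2·(1/12)) = 2 m/s
check:
T_s = v_R/a_R = 2/6 = 0.3333 s
reaction-phase robot travel = 2.0000·0.2500 = 0.5000 m
robot under decel: 2.0000²/(2·6.0000) = 0.3333 m
human over T_r+T_s: 0.6000·(0.2500+0.3333) = 0.3500 m
margins: 0.0200+0.0250+0.0050 = 0.0500 m
sum ≈ 0.5000+0.3333+0.3500+0.0500 ≈ 1.2333 m = S ✓

v_R_max = 2 m/s = 2.0000 m/s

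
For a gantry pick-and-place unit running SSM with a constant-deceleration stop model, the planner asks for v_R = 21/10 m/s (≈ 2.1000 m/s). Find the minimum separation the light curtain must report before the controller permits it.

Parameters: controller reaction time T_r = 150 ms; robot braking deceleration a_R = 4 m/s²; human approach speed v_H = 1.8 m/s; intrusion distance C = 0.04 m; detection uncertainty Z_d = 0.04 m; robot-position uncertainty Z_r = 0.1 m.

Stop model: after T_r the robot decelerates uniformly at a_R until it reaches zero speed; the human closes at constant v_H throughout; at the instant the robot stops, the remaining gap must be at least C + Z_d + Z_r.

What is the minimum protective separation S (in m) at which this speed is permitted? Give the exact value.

T_s = v_R/a_R = (21/10)/4 = 0.5250 s
reaction-phase robot travel = 2.1000·0.1500 = 0.3150 m
robot under decel: 2.1000²/(2·4.0000) = 0.5513 m
human over T_r+T_s: 1.8000·(0.1500+0.5250) = 1.2150 m
residual clearance needed = 0.0400+0.0400+0.1000 = 0.1800 m
S_min ≈ 0.3150+0.5513+1.2150+0.1800  ⇒  S_min = 1809/800 m

S_min = 1809/800 m = 2.2612 m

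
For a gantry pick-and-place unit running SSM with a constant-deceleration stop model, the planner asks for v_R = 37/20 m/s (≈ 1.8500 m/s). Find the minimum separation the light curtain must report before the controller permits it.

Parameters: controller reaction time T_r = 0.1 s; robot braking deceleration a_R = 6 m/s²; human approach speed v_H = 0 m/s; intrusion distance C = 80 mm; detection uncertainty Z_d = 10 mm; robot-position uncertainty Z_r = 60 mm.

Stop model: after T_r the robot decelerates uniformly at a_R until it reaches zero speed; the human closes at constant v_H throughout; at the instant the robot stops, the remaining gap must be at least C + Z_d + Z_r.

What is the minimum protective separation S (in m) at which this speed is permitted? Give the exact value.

S_min = 2977/4800 m = 0.6202 m

braking lasts T_s = (37/20)/6 = 0.3083 s
reaction-phase robot travel = 1.8500·0.1000 = 0.1850 m
braking distance = 1.8500²/(2·6.0000) = 0.2852 m
human closes 0.0000·0.4083 = 0.0000 m
residual clearance needed = 0.0800+0.0100+0.0600 = 0.1500 m
S_min ≈ 0.1850+0.2852+0.0000+0.1500  ⇒  S_min = 2977/4800 m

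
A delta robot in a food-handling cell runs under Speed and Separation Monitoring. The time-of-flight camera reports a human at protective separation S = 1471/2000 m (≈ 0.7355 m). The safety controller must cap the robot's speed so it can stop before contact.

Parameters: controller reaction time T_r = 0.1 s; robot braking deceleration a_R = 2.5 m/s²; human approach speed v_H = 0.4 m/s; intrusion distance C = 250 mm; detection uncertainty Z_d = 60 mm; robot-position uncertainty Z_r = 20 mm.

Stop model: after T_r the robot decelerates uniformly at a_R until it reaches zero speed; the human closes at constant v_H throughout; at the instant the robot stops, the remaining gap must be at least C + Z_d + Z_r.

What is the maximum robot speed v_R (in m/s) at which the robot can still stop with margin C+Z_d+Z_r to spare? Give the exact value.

quadratic (1/5)·v² + (13/50)·v + (-731/2000) = 0
  disc = (13/50)² − 4·(1/5)·(-731/2000) = 9/25 ; √disc = 3/5
  v_R = (−(13/50) + 3/5) / (2·(1/5)) = 17/20 m/s
check:
braking lasts T_s = (17/20)/(5/2) = 0.3400 s
robot in T_r: 0.8500·0.1000 = 0.0850 m
braking distance = 0.8500²/(2·2.5000) = 0.1445 m
human closes 0.4000·0.4400 = 0.1760 m
margins: 0.2500+0.0600+0.0200 = 0.3300 m
sum ≈ 0.0850+0.1445+0.1760+0.3300 ≈ 0.7355 m = S ✓

v_R_max = 17/20 m/s = 0.8500 m/s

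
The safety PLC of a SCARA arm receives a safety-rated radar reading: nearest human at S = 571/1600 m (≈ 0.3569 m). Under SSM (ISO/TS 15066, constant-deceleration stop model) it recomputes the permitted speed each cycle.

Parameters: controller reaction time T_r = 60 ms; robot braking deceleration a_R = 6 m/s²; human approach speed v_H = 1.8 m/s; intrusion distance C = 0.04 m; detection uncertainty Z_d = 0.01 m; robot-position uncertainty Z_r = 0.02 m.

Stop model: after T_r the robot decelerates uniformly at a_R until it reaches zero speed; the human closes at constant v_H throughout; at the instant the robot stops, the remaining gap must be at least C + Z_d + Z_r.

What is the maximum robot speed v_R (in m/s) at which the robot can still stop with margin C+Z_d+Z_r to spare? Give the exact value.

v_R_max = 9/20 m/s = 0.4500 m/s

quadratic (1/12)·v² + (9/25)·v + (-1431/8000) = 0
  disc = (9/25)² − 4·(1/12)·(-1431/8000) = 7569/40000 ; √disc = 87/200
  v_R = (−(9/25) + 87/200) / (2·(1/12)) = 9/20 m/s
check:
braking lasts T_s = (9/20)/6 = 0.0750 s
robot in T_r: 0.4500·0.0600 = 0.0270 m
braking distance = 0.4500²/(2·6.0000) = 0.0169 m
person approaches 1.8000·(0.0600+0.0750) = 0.2430 m
margins: 0.0400+0.0100+0.0200 = 0.0700 m
sum ≈ 0.0270+0.0169+0.2430+0.0700 ≈ 0.3569 m = S ✓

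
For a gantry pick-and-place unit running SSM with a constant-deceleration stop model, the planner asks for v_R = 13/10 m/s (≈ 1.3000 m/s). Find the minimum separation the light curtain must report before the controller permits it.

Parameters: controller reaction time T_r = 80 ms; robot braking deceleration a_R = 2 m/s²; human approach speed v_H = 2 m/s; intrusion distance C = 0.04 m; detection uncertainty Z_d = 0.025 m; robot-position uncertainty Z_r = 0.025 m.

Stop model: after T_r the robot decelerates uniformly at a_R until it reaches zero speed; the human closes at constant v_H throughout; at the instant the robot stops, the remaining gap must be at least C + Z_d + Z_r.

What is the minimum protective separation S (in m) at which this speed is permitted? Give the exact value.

S_min = 4153/2000 m = 2.0765 m

T_s = v_R/a_R = (13/10)/2 = 0.6500 s
robot in T_r: 1.3000·0.0800 = 0.1040 m
robot covers 1.3000·0.6500 − ½·2.0000·0.6500² = 0.4225 m while stopping
person approaches 2.0000·(0.0800+0.6500) = 1.4600 m
C+Z_d+Z_r = 0.0400+0.0250+0.0250 = 0.0900 m
S_min ≈ 0.1040+0.4225+1.4600+0.0900  ⇒  S_min = 4153/2000 m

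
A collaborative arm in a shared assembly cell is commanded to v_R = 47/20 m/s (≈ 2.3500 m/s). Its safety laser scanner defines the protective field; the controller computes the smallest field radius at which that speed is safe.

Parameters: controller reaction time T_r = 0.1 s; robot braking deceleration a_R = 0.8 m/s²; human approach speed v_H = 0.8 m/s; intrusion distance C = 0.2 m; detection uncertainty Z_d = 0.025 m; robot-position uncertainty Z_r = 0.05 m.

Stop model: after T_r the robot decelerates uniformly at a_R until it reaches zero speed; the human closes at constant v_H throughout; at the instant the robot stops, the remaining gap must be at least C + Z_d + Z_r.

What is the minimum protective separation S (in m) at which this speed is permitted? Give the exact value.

T_s = v_R/a_R = (47/20)/(4/5) = 2.9375 s
robot in T_r: 2.3500·0.1000 = 0.2350 m
robot covers 2.3500·2.9375 − ½·0.8000·2.9375² = 3.4516 m while stopping
human over T_r+T_s: 0.8000·(0.1000+2.9375) = 2.4300 m
margins: 0.2000+0.0250+0.0500 = 0.2750 m
S_min ≈ 0.2350+3.4516+2.4300+0.2750  ⇒  S_min = 20453/3200 m

S_min = 20453/3200 m = 6.3916 m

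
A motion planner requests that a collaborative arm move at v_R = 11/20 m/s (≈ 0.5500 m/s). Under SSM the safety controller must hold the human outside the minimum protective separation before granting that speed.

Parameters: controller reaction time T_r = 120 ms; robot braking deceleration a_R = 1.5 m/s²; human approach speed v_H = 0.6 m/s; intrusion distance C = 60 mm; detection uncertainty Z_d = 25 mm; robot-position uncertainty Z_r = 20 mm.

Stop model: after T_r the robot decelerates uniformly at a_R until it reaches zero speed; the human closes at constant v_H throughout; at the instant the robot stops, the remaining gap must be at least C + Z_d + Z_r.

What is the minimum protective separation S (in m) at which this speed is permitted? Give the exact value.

T_s = v_R/a_R = (11/20)/(3/2) = 0.3667 s
reaction-phase robot travel = 0.5500·0.1200 = 0.0660 m
robot under decel: 0.5500²/(2·1.5000) = 0.1008 m
person approaches 0.6000·(0.1200+0.3667) = 0.2920 m
C+Z_d+Z_r = 0.0600+0.0250+0.0200 = 0.1050 m
S_min ≈ 0.0660+0.1008+0.2920+0.1050  ⇒  S_min = 3383/6000 m

S_min = 3383/6000 m = 0.5638 m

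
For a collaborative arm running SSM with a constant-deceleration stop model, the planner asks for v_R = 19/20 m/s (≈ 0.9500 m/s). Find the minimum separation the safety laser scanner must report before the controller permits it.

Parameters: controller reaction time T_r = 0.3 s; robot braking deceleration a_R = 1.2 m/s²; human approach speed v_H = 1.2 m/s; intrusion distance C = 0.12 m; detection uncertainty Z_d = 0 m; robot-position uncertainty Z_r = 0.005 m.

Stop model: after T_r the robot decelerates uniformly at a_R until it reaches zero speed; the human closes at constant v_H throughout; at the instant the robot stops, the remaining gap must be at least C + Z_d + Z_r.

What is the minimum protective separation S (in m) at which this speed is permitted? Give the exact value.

braking lasts T_s = (19/20)/(6/5) = 0.7917 s
robot covers v_R·T_r = 0.9500·0.3000 = 0.2850 m before braking
robot covers 0.9500·0.7917 − ½·1.2000·0.7917² = 0.3760 m while stopping
person approaches 1.2000·(0.3000+0.7917) = 1.3100 m
margins: 0.1200+0.0000+0.0050 = 0.1250 m
S_min ≈ 0.2850+0.3760+1.3100+0.1250  ⇒  S_min = 10061/4800 m

S_min = 10061/4800 m = 2.0960 m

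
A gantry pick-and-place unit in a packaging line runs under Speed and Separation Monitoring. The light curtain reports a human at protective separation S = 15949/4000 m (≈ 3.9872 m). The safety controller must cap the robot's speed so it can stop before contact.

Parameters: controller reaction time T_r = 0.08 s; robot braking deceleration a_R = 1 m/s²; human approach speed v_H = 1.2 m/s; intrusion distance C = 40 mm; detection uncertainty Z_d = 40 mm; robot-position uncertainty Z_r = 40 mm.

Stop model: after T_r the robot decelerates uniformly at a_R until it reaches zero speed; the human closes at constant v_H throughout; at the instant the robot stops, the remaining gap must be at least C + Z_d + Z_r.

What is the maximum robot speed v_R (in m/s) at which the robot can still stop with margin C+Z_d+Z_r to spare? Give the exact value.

v_R_max = 7/4 m/s = 1.7500 m/s

collect terms ⇒ (1/2)·v_R² + (32/25)·v_R + (-3017/800) = 0
  disc = (32/25)² − 4·(1/2)·(-3017/800) = 91809/10000 ; √disc = 303/100
  v_R = (−(32/25) + 303/100) / (2·(1/2)) = 7/4 m/s
check:
stop time T_s = (7/4)/1 = 1.7500 s
robot in T_r: 1.7500·0.0800 = 0.1400 m
braking distance = 1.7500²/(2·1.0000) = 1.5312 m
person approaches 1.2000·(0.0800+1.7500) = 2.1960 m
C+Z_d+Z_r = 0.0400+0.0400+0.0400 = 0.1200 m
sum ≈ 0.1400+1.5312+2.1960+0.1200 ≈ 3.9872 m = S ✓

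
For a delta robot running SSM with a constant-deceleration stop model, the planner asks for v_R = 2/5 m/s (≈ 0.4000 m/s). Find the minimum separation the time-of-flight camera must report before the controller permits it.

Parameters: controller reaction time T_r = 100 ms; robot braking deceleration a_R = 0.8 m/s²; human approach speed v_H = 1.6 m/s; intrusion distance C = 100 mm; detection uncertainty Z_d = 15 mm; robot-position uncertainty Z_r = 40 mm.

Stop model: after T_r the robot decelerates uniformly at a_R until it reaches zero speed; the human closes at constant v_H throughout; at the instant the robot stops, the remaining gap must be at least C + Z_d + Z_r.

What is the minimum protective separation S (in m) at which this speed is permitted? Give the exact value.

S_min = 251/200 m = 1.2550 m

braking lasts T_s = (2/5)/(4/5) = 0.5000 s
robot in T_r: 0.4000·0.1000 = 0.0400 m
braking distance = 0.4000²/(2·0.8000) = 0.1000 m
person approaches 1.6000·(0.1000+0.5000) = 0.9600 m
margins: 0.1000+0.0150+0.0400 = 0.1550 m
S_min ≈ 0.0400+0.1000+0.9600+0.1550  ⇒  S_min = 251/200 m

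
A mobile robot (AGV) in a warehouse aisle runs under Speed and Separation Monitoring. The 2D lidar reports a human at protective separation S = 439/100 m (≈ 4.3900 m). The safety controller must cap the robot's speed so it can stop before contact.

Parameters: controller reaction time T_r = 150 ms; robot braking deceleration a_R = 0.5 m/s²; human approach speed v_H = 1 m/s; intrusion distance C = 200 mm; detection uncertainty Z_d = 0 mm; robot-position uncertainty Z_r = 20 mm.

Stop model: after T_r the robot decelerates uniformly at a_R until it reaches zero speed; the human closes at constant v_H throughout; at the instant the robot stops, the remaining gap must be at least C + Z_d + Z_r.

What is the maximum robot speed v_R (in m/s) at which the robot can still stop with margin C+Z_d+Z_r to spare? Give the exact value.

v_R_max = 6/5 m/s = 1.2000 m/s

collect terms ⇒ (1)·v_R² + (43/20)·v_R + (-201/50) = 0
  disc = (43/20)² − 4·(1)·(-201/50) = 8281/400 ; √disc = 91/20
  v_R = (−(43/20) + 91/20) / (2·(1)) = 6/5 m/s
check:
braking lasts T_s = (6/5)/(1/2) = 2.4000 s
robot covers v_R·T_r = 1.2000·0.1500 = 0.1800 m before braking
robot under decel: 1.2000²/(2·0.5000) = 1.4400 m
human over T_r+T_s: 1.0000·(0.1500+2.4000) = 2.5500 m
margins: 0.2000+0.0000+0.0200 = 0.2200 m
sum ≈ 0.1800+1.4400+2.5500+0.2200 ≈ 4.3900 m = S ✓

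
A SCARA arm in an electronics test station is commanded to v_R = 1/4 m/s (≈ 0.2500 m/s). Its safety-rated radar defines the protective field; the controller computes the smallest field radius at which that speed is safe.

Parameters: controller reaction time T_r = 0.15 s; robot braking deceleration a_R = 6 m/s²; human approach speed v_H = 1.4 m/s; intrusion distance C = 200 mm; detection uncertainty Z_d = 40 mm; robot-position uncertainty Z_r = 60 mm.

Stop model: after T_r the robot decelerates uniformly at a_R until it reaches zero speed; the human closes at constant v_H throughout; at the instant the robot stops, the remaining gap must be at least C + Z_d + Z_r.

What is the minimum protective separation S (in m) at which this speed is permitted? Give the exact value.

T_s = v_R/a_R = (1/4)/6 = 0.0417 s
robot covers v_R·T_r = 0.2500·0.1500 = 0.0375 m before braking
robot under decel: 0.2500²/(2·6.0000) = 0.0052 m
human closes 1.4000·0.1917 = 0.2683 m
C+Z_d+Z_r = 0.2000+0.0400+0.0600 = 0.3000 m
S_min ≈ 0.0375+0.0052+0.2683+0.3000  ⇒  S_min = 2933/4800 m

S_min = 2933/4800 m = 0.6110 m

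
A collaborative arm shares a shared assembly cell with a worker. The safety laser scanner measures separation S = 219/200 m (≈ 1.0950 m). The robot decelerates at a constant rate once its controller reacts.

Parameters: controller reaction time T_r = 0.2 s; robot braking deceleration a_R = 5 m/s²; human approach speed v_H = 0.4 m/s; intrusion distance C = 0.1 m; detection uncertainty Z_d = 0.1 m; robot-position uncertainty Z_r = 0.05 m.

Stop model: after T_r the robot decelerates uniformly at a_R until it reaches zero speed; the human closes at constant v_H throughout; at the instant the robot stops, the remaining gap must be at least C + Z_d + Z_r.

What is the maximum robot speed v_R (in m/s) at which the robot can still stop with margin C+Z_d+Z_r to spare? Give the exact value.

v_R_max = 17/10 m/s = 1.7000 m/s

collect terms ⇒ (1/10)·v_R² + (7/25)·v_R + (-153/200) = 0
  disc = (7/25)² − 4·(1/10)·(-153/200) = 961/2500 ; √disc = 31/50
  v_R = (−(7/25) + 31/50) / (2·(1/10)) = 17/10 m/s
check:
stop time T_s = (17/10)/5 = 0.3400 s
reaction-phase robot travel = 1.7000·0.2000 = 0.3400 m
robot covers 1.7000·0.3400 − ½·5.0000·0.3400² = 0.2890 m while stopping
person approaches 0.4000·(0.2000+0.3400) = 0.2160 m
margins: 0.1000+0.1000+0.0500 = 0.2500 m
sum ≈ 0.3400+0.2890+0.2160+0.2500 ≈ 1.0950 m = S ✓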